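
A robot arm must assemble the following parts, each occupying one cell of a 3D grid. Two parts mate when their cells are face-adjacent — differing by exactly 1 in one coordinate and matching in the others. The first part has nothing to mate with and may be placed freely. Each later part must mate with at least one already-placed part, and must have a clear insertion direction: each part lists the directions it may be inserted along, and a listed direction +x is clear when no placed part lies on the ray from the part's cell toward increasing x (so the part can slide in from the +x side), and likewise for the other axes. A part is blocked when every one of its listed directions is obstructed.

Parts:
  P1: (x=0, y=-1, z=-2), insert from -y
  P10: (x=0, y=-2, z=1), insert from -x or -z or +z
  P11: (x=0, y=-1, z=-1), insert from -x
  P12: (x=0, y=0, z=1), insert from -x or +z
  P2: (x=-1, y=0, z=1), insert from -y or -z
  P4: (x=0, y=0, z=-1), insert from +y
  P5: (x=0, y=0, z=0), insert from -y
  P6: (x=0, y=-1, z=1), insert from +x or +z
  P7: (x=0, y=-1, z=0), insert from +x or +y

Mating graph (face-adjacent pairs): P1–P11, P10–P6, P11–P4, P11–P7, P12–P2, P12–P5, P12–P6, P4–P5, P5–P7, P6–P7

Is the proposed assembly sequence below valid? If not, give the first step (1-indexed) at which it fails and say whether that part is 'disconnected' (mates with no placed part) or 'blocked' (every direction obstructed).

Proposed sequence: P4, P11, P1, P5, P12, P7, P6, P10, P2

1. P4@(0, 0, -1) [+y clear] — {P4}
2. P11@(0, -1, -1) [-x clear] — {P11, P4}
3. P1@(0, -1, -2) [-y clear] — {P1, P11, P4}
4. P5@(0, 0, 0) [-y clear] — {P1, P11, P4, P5}
5. P12@(0, 0, 1) [-x clear] — {P1, P11, P12, P4, P5}
6. P7@(0, -1, 0) [+x clear] — {P1, P11, P12, P4, P5, P7}
7. P6@(0, -1, 1) [+x clear] — {P1, P11, P12, P4, P5, P6, P7}
8. P10@(0, -2, 1) [-x clear] — {P1, P10, P11, P12, P4, P5, P6, P7}
9. P2@(-1, 0, 1) [-y clear] — {P1, P10, P11, P12, P2, P4, P5, P6, P7}

Valid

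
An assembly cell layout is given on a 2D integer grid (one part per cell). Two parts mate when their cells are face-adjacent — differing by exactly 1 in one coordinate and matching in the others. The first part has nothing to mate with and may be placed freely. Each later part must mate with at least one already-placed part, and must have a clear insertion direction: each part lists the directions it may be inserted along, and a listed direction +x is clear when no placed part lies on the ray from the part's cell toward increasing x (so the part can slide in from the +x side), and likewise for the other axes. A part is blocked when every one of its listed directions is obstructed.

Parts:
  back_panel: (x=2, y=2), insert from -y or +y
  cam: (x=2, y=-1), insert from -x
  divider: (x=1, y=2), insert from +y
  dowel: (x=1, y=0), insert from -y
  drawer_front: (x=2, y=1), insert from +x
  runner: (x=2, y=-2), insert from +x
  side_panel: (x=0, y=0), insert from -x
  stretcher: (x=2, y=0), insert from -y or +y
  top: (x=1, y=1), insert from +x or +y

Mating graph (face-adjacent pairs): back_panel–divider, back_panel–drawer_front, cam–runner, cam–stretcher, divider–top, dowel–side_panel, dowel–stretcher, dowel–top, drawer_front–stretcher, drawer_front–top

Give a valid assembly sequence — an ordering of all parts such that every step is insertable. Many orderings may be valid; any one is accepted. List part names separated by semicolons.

stretcher; dowel; side_panel; cam; runner; drawer_front; back_panel; top; divider

1. stretcher@(2, 0) [-y clear] — {stretcher}
2. dowel@(1, 0) [-y clear] — {dowel, stretcher}
3. side_panel@(0, 0) [-x clear] — {dowel, side_panel, stretcher}
4. cam@(2, -1) [-x clear] — {cam, dowel, side_panel, stretcher}
5. runner@(2, -2) [+x clear] — {cam, dowel, runner, side_panel, stretcher}
6. drawer_front@(2, 1) [+x clear] — {cam, dowel, drawer_front, runner, side_panel, stretcher}
7. back_panel@(2, 2) [+y clear] — {back_panel, cam, dowel, drawer_front, runner, side_panel, stretcher}
8. top@(1, 1) [+y clear] — {back_panel, cam, dowel, drawer_front, runner, side_panel, stretcher, top}
9. divider@(1, 2) [+y clear] — {back_panel, cam, divider, dowel, drawer_front, runner, side_panel, stretcher, top}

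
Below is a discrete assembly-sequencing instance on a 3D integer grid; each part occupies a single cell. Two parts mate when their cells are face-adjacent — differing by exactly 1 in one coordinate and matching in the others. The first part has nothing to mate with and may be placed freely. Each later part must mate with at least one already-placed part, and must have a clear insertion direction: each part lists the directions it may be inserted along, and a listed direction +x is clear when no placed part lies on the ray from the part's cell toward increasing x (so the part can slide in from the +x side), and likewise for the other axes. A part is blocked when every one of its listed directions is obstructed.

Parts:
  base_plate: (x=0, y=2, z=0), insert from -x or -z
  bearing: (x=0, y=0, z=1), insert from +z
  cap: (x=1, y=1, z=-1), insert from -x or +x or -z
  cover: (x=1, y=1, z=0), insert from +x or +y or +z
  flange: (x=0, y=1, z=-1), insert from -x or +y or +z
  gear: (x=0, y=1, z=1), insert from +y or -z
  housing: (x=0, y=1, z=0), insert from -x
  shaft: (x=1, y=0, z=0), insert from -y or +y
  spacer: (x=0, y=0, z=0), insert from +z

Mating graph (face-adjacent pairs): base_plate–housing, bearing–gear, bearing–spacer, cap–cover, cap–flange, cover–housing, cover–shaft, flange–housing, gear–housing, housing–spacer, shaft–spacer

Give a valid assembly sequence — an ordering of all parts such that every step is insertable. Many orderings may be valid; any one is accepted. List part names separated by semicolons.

base_plate; housing; spacer; flange; cap; shaft; cover; bearing; gear

1. base_plate@(0, 2, 0) [-x clear] — {base_plate}
2. housing@(0, 1, 0) [-x clear] — {base_plate, housing}
3. spacer@(0, 0, 0) [+z clear] — {base_plate, housing, spacer}
4. flange@(0, 1, -1) [-x clear] — {base_plate, flange, housing, spacer}
5. cap@(1, 1, -1) [+x clear] — {base_plate, cap, flange, housing, spacer}
6. shaft@(1, 0, 0) [-y clear] — {base_plate, cap, flange, housing, shaft, spacer}
7. cover@(1, 1, 0) [+x clear] — {base_plate, cap, cover, flange, housing, shaft, spacer}
8. bearing@(0, 0, 1) [+z clear] — {base_plate, bearing, cap, cover, flange, housing, shaft, spacer}
9. gear@(0, 1, 1) [+y clear] — {base_plate, bearing, cap, cover, flange, gear, housing, shaft, spacer}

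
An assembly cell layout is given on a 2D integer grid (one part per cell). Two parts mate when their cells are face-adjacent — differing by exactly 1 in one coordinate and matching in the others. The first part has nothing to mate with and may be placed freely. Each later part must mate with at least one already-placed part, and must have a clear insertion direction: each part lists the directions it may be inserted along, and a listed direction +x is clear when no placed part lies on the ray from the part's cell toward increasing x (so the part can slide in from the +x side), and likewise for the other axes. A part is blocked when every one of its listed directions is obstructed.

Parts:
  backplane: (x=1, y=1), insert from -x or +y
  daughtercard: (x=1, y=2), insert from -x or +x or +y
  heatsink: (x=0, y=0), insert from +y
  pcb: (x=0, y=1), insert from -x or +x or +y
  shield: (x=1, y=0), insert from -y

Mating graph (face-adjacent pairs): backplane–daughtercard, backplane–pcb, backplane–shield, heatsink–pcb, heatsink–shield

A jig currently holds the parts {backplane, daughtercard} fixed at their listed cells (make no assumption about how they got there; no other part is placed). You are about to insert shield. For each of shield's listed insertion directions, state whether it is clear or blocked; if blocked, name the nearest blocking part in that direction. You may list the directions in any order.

-y: ray from shield(1, 0) has no placed part ⇒ clear

-y: clear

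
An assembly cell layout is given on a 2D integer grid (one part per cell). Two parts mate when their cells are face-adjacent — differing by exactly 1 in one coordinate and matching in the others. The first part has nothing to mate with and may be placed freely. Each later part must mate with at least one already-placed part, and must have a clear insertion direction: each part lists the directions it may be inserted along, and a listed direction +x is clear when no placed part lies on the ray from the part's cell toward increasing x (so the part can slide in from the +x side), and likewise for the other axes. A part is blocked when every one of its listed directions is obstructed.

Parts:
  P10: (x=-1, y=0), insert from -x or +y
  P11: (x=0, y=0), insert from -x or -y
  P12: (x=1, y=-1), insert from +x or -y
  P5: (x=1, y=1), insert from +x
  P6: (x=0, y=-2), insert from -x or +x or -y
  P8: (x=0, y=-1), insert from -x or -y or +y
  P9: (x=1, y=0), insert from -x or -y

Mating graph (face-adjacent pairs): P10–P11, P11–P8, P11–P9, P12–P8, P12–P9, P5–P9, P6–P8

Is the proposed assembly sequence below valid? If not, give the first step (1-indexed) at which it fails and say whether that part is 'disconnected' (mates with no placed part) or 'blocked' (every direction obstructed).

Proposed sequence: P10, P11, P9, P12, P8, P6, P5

Valid

1. P10@(-1, 0) [-x clear] — {P10}
2. P11@(0, 0) [-y clear] — {P10, P11}
3. P9@(1, 0) [-y clear] — {P10, P11, P9}
4. P12@(1, -1) [+x clear] — {P10, P11, P12, P9}
5. P8@(0, -1) [-x clear] — {P10, P11, P12, P8, P9}
6. P6@(0, -2) [-x clear] — {P10, P11, P12, P6, P8, P9}
7. P5@(1, 1) [+x clear] — {P10, P11, P12, P5, P6, P8, P9}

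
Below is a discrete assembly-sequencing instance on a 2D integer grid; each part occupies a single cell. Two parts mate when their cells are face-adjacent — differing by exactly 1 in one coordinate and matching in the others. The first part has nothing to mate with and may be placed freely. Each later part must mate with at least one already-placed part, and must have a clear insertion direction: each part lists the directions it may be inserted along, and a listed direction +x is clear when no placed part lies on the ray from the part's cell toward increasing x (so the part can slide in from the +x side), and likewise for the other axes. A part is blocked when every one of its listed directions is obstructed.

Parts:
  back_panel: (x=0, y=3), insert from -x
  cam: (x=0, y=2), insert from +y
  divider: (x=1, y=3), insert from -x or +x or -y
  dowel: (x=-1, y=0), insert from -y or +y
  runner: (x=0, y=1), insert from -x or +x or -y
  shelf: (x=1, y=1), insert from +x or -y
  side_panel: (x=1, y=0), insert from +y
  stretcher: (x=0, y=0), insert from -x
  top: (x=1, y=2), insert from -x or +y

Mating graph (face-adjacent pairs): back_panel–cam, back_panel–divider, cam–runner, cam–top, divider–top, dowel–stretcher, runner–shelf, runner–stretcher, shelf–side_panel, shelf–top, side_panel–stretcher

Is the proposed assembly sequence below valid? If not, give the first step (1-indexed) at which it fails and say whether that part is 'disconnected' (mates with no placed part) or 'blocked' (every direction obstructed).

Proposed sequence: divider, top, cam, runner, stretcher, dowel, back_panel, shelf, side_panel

Invalid at step 9 (blocked)

1. divider@(1, 3) [-x clear] — {divider}
2. top@(1, 2) [-x clear] — {divider, top}
3. cam@(0, 2) [+y clear] — {cam, divider, top}
4. runner@(0, 1) [-x clear] — {cam, divider, runner, top}
5. stretcher@(0, 0) [-x clear] — {cam, divider, runner, stretcher, top}
6. dowel@(-1, 0) [-y clear] — {cam, divider, dowel, runner, stretcher, top}
7. back_panel@(0, 3) [-x clear] — {back_panel, cam, divider, dowel, runner, stretcher, top}
8. shelf@(1, 1) [+x clear] — {back_panel, cam, divider, dowel, runner, shelf, stretcher, top}
9. side_panel@(1, 0) — +y all obstructed ⇒ blocked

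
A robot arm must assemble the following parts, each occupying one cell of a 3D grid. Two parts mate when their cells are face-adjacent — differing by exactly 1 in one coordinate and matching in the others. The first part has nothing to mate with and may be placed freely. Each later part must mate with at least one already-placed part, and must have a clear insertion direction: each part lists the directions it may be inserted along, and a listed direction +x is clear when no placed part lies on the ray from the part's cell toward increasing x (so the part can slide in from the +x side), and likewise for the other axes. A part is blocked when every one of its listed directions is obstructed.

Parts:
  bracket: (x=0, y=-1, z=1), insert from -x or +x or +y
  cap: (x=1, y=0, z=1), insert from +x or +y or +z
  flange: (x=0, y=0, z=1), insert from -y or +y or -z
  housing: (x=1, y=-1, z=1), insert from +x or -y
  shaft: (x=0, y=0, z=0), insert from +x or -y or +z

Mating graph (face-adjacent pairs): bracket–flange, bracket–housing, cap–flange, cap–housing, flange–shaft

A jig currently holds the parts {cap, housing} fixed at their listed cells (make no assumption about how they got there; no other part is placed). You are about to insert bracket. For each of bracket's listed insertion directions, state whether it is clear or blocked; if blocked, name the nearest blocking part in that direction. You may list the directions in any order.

+x: blocked by housing; +y: clear; -x: clear

-x: ray from bracket(0, -1, 1) has no placed part ⇒ clear
+x: nearest on ray is housing@(1, -1, 1) ⇒ blocked
+y: ray from bracket(0, -1, 1) has no placed part ⇒ clear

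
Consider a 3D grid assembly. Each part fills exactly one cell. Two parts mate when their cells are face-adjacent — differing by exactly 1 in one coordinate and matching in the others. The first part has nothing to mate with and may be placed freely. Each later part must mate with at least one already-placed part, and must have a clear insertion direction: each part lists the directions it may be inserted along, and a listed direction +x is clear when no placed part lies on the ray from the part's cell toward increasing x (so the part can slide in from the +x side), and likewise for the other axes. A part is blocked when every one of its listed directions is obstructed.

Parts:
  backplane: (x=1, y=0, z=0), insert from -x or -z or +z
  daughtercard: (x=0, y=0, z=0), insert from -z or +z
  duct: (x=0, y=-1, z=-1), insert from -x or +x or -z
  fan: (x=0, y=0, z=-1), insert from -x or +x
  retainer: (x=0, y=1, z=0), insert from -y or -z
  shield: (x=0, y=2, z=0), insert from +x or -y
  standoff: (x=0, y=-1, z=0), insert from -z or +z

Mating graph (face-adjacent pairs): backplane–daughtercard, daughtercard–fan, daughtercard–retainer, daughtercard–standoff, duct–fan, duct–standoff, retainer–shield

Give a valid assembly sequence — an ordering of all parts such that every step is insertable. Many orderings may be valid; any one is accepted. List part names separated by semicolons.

1. shield@(0, 2, 0) [+x clear] — {shield}
2. retainer@(0, 1, 0) [-y clear] — {retainer, shield}
3. daughtercard@(0, 0, 0) [-z clear] — {daughtercard, retainer, shield}
4. backplane@(1, 0, 0) [-z clear] — {backplane, daughtercard, retainer, shield}
5. standoff@(0, -1, 0) [-z clear] — {backplane, daughtercard, retainer, shield, standoff}
6. duct@(0, -1, -1) [-x clear] — {backplane, daughtercard, duct, retainer, shield, standoff}
7. fan@(0, 0, -1) [-x clear] — {backplane, daughtercard, duct, fan, retainer, shield, standoff}

shield; retainer; daughtercard; backplane; standoff; duct; fan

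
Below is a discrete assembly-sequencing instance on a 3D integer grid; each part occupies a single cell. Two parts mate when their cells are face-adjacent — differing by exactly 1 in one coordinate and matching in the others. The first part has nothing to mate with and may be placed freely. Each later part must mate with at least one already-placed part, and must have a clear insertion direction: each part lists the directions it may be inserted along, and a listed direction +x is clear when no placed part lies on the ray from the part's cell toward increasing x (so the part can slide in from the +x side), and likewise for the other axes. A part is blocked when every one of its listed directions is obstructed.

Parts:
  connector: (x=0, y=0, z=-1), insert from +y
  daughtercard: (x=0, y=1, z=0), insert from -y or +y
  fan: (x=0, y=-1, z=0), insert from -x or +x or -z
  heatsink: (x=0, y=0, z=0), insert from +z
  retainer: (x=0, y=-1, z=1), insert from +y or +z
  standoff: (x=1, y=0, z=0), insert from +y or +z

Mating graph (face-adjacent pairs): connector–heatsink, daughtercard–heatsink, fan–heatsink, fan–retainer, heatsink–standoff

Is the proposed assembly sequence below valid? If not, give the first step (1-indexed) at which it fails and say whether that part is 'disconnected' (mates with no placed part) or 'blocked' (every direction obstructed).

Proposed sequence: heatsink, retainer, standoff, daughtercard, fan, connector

1. heatsink@(0, 0, 0) [+z clear] — {heatsink}
2. retainer@(0, -1, 1) — no placed neighbour ⇒ disconnected

Invalid at step 2 (disconnected)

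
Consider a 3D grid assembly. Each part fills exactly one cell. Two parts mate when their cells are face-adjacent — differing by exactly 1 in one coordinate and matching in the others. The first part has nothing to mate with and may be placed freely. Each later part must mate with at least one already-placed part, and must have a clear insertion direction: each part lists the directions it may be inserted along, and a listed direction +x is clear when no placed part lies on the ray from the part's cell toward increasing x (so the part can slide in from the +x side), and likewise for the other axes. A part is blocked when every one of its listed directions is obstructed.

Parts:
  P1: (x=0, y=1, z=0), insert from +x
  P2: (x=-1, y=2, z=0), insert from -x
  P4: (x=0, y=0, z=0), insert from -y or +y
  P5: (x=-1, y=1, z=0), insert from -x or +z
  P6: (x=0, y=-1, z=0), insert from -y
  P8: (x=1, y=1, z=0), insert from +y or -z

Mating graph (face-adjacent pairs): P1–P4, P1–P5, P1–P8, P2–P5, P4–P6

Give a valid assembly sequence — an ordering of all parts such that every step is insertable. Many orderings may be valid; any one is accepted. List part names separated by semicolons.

P2; P5; P1; P4; P8; P6

1. P2@(-1, 2, 0) [-x clear] — {P2}
2. P5@(-1, 1, 0) [-x clear] — {P2, P5}
3. P1@(0, 1, 0) [+x clear] — {P1, P2, P5}
4. P4@(0, 0, 0) [-y clear] — {P1, P2, P4, P5}
5. P8@(1, 1, 0) [+y clear] — {P1, P2, P4, P5, P8}
6. P6@(0, -1, 0) [-y clear] — {P1, P2, P4, P5, P6, P8}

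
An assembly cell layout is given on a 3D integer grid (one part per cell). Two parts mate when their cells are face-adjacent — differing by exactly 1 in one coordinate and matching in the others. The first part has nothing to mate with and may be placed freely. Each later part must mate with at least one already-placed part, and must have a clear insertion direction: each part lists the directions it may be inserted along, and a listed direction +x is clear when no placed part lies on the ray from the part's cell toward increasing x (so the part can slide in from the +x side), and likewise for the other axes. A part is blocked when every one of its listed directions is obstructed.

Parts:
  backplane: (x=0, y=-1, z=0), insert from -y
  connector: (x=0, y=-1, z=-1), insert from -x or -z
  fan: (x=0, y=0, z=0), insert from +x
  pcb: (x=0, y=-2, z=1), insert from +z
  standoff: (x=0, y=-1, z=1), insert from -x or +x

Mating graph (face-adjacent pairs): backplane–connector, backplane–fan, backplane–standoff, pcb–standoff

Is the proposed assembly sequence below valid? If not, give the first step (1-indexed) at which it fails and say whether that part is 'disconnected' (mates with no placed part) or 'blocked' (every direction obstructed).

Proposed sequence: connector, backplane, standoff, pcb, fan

Valid

1. connector@(0, -1, -1) [-x clear] — {connector}
2. backplane@(0, -1, 0) [-y clear] — {backplane, connector}
3. standoff@(0, -1, 1) [-x clear] — {backplane, connector, standoff}
4. pcb@(0, -2, 1) [+z clear] — {backplane, connector, pcb, standoff}
5. fan@(0, 0, 0) [+x clear] — {backplane, connector, fan, pcb, standoff}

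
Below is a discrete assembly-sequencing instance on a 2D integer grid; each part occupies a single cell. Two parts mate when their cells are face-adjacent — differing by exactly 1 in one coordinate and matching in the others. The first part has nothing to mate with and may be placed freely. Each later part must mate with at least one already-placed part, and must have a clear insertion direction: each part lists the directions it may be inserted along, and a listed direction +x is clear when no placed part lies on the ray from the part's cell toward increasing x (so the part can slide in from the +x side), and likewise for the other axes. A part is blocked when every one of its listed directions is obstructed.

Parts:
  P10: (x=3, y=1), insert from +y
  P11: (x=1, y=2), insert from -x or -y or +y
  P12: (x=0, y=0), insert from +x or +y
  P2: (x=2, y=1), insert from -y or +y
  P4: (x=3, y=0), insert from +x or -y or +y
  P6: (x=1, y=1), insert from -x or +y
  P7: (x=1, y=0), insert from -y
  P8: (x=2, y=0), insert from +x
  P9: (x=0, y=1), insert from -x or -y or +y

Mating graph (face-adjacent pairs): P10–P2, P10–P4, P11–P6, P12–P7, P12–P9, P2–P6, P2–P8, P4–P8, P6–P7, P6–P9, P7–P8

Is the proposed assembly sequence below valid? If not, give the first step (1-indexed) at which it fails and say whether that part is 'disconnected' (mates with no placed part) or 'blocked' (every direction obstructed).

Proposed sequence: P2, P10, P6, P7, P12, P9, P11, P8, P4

1. P2@(2, 1) [-y clear] — {P2}
2. P10@(3, 1) [+y clear] — {P10, P2}
3. P6@(1, 1) [-x clear] — {P10, P2, P6}
4. P7@(1, 0) [-y clear] — {P10, P2, P6, P7}
5. P12@(0, 0) [+y clear] — {P10, P12, P2, P6, P7}
6. P9@(0, 1) [-x clear] — {P10, P12, P2, P6, P7, P9}
7. P11@(1, 2) [-x clear] — {P10, P11, P12, P2, P6, P7, P9}
8. P8@(2, 0) [+x clear] — {P10, P11, P12, P2, P6, P7, P8, P9}
9. P4@(3, 0) [+x clear] — {P10, P11, P12, P2, P4, P6, P7, P8, P9}

Valid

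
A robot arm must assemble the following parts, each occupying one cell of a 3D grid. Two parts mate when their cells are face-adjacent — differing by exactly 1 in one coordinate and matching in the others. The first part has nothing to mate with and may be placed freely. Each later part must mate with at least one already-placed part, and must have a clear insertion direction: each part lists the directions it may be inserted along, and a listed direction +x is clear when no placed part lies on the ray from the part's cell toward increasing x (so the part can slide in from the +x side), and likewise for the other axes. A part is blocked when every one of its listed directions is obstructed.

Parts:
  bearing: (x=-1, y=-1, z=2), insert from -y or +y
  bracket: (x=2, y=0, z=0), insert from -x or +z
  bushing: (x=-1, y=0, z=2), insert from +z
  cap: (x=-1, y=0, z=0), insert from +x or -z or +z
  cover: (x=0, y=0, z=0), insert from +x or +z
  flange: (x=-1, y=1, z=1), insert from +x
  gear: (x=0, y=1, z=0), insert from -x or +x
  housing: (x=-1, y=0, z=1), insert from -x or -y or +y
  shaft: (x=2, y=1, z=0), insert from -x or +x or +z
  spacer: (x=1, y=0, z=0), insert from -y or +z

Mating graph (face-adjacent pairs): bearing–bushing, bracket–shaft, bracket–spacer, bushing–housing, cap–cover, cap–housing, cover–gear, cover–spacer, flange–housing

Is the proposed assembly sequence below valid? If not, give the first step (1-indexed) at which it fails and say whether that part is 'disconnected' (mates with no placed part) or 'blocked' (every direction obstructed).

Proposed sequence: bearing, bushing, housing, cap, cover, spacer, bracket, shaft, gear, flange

Valid

1. bearing@(-1, -1, 2) [-y clear] — {bearing}
2. bushing@(-1, 0, 2) [+z clear] — {bearing, bushing}
3. housing@(-1, 0, 1) [-x clear] — {bearing, bushing, housing}
4. cap@(-1, 0, 0) [+x clear] — {bearing, bushing, cap, housing}
5. cover@(0, 0, 0) [+x clear] — {bearing, bushing, cap, cover, housing}
6. spacer@(1, 0, 0) [-y clear] — {bearing, bushing, cap, cover, housing, spacer}
7. bracket@(2, 0, 0) [+z clear] — {bearing, bracket, bushing, cap, cover, housing, spacer}
8. shaft@(2, 1, 0) [-x clear] — {bearing, bracket, bushing, cap, cover, housing, shaft, spacer}
9. gear@(0, 1, 0) [-x clear] — {bearing, bracket, bushing, cap, cover, gear, housing, shaft, spacer}
10. flange@(-1, 1, 1) [+x clear] — {bearing, bracket, bushing, cap, cover, flange, gear, housing, shaft, spacer}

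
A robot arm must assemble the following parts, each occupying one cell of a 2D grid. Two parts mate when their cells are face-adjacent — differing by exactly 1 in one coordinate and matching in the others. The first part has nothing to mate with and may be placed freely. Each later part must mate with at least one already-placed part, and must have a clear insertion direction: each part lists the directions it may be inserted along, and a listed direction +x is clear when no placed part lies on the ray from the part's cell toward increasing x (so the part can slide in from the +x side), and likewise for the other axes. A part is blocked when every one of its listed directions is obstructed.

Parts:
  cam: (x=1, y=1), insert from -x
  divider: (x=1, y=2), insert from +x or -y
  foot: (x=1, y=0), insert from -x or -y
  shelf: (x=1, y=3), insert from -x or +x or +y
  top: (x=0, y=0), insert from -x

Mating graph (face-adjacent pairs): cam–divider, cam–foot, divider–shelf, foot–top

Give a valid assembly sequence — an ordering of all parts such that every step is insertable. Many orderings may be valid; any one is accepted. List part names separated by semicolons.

1. top@(0, 0) [-x clear] — {top}
2. foot@(1, 0) [-y clear] — {foot, top}
3. cam@(1, 1) [-x clear] — {cam, foot, top}
4. divider@(1, 2) [+x clear] — {cam, divider, foot, top}
5. shelf@(1, 3) [-x clear] — {cam, divider, foot, shelf, top}

top; foot; cam; divider; shelf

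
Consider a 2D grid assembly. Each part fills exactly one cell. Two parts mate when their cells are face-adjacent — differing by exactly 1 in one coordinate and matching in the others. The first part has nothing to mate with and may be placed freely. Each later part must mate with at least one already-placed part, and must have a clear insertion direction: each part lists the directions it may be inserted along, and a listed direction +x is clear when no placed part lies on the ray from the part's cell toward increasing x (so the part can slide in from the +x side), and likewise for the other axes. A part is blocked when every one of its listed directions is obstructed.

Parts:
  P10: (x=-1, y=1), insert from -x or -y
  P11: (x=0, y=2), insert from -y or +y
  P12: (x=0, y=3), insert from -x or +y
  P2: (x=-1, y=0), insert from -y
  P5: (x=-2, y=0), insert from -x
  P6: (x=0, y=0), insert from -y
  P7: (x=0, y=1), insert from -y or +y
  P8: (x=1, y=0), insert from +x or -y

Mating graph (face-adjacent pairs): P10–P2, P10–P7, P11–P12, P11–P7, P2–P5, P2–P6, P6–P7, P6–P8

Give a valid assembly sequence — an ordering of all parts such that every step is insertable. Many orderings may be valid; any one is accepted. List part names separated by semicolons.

1. P6@(0, 0) [-y clear] — {P6}
2. P7@(0, 1) [+y clear] — {P6, P7}
3. P10@(-1, 1) [-x clear] — {P10, P6, P7}
4. P2@(-1, 0) [-y clear] — {P10, P2, P6, P7}
5. P5@(-2, 0) [-x clear] — {P10, P2, P5, P6, P7}
6. P8@(1, 0) [+x clear] — {P10, P2, P5, P6, P7, P8}
7. P11@(0, 2) [+y clear] — {P10, P11, P2, P5, P6, P7, P8}
8. P12@(0, 3) [-x clear] — {P10, P11, P12, P2, P5, P6, P7, P8}

P6; P7; P10; P2; P5; P8; P11; P12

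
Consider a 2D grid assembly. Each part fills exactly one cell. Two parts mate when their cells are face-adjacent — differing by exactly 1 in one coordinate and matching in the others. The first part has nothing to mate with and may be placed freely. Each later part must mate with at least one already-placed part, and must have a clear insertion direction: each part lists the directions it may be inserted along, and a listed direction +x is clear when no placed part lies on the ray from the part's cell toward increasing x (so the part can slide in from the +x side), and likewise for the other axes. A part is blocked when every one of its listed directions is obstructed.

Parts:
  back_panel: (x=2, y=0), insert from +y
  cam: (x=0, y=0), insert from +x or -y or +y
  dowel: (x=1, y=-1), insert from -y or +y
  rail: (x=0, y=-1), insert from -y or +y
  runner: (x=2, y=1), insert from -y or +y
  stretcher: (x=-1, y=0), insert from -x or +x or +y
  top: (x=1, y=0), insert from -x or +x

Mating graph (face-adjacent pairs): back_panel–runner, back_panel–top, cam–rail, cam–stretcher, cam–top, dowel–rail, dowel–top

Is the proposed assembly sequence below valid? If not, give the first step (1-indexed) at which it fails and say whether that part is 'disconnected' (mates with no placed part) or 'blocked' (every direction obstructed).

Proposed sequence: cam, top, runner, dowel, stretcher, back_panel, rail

Invalid at step 3 (disconnected)

1. cam@(0, 0) [+x clear] — {cam}
2. top@(1, 0) [+x clear] — {cam, top}
3. runner@(2, 1) — no placed neighbour ⇒ disconnected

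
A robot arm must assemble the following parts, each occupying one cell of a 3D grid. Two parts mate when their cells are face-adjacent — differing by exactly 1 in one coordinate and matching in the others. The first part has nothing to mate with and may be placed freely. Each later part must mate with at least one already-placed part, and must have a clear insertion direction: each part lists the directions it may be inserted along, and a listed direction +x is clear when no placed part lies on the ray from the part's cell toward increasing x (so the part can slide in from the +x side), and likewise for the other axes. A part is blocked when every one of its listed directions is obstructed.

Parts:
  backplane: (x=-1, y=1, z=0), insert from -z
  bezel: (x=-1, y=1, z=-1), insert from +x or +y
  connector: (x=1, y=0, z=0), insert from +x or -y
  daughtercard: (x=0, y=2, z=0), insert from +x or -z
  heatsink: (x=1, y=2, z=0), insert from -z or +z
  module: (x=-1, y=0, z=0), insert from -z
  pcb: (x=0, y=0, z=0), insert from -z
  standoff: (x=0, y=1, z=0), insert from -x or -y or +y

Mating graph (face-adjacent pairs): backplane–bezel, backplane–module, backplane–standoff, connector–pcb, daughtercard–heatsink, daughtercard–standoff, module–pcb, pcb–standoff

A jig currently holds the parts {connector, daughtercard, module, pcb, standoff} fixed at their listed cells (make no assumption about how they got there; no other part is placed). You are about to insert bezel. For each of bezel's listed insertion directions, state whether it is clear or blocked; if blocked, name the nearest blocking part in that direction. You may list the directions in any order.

+x: clear; +y: clear

+x: ray from bezel(-1, 1, -1) has no placed part ⇒ clear
+y: ray from bezel(-1, 1, -1) has no placed part ⇒ clear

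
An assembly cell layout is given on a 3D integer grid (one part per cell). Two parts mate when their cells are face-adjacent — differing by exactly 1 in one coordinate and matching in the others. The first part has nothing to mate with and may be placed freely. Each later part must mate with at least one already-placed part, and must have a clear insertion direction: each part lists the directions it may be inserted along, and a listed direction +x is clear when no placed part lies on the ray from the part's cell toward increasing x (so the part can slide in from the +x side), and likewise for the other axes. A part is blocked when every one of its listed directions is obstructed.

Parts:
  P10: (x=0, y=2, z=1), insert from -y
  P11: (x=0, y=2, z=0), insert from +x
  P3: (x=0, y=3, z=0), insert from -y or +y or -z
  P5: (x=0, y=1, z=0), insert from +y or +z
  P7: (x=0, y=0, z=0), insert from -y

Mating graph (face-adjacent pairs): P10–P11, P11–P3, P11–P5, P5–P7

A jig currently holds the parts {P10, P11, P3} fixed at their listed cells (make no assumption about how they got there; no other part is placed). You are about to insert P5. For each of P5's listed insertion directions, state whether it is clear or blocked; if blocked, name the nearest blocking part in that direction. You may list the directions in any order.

+y: blocked by P11; +z: clear

+y: nearest on ray is P11@(0, 2, 0) ⇒ blocked
+z: ray from P5(0, 1, 0) has no placed part ⇒ clear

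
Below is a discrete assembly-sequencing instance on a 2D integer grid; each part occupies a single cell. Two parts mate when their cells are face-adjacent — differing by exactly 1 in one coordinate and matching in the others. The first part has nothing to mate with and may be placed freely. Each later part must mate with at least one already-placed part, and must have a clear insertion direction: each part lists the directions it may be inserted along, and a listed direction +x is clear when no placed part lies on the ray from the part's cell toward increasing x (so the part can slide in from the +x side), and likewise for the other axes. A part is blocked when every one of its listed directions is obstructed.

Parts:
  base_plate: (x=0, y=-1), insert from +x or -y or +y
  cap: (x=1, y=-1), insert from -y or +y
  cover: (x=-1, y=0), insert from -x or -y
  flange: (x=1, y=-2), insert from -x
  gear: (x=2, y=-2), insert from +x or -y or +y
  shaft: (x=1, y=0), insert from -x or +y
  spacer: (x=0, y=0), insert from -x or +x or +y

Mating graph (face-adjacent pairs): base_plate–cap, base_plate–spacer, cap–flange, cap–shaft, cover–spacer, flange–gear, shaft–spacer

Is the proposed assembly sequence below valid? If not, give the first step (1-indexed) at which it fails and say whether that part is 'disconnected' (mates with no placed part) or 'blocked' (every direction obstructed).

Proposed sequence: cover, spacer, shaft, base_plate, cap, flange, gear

1. cover@(-1, 0) [-x clear] — {cover}
2. spacer@(0, 0) [+x clear] — {cover, spacer}
3. shaft@(1, 0) [+y clear] — {cover, shaft, spacer}
4. base_plate@(0, -1) [+x clear] — {base_plate, cover, shaft, spacer}
5. cap@(1, -1) [-y clear] — {base_plate, cap, cover, shaft, spacer}
6. flange@(1, -2) [-x clear] — {base_plate, cap, cover, flange, shaft, spacer}
7. gear@(2, -2) [+x clear] — {base_plate, cap, cover, flange, gear, shaft, spacer}

Valid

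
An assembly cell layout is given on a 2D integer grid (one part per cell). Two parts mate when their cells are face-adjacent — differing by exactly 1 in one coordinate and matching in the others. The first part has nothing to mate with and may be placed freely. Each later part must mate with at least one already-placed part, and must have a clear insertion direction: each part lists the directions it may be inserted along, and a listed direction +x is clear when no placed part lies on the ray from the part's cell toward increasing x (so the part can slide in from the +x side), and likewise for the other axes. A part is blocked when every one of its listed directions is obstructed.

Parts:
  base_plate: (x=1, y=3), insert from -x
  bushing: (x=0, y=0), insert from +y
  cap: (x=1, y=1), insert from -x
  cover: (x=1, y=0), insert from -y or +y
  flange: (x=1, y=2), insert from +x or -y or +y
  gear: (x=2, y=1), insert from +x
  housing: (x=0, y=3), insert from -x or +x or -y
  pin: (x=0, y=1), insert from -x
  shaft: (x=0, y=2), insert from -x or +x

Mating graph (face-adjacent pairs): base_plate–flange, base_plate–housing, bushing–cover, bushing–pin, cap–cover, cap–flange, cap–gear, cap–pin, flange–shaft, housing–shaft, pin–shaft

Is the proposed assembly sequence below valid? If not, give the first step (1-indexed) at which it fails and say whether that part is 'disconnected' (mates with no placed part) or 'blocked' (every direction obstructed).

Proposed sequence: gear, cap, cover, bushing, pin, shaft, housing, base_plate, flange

Invalid at step 8 (blocked)

1. gear@(2, 1) [+x clear] — {gear}
2. cap@(1, 1) [-x clear] — {cap, gear}
3. cover@(1, 0) [-y clear] — {cap, cover, gear}
4. bushing@(0, 0) [+y clear] — {bushing, cap, cover, gear}
5. pin@(0, 1) [-x clear] — {bushing, cap, cover, gear, pin}
6. shaft@(0, 2) [-x clear] — {bushing, cap, cover, gear, pin, shaft}
7. housing@(0, 3) [-x clear] — {bushing, cap, cover, gear, housing, pin, shaft}
8. base_plate@(1, 3) — -x all obstructed ⇒ blocked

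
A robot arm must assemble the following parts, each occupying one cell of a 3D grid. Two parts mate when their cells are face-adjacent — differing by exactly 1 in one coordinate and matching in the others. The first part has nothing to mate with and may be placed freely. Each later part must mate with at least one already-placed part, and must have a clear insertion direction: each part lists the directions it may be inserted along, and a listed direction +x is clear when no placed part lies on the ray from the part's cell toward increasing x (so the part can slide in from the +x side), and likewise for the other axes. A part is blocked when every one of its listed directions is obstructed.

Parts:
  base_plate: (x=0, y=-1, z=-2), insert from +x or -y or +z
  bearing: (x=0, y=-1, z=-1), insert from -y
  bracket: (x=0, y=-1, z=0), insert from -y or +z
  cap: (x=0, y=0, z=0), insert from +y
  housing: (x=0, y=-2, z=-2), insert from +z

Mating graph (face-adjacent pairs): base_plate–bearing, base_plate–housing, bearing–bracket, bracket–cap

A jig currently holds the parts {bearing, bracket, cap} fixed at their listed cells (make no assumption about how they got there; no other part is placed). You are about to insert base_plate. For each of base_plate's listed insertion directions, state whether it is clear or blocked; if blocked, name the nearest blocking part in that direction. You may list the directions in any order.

+x: ray from base_plate(0, -1, -2) has no placed part ⇒ clear
-y: ray from base_plate(0, -1, -2) has no placed part ⇒ clear
+z: nearest on ray is bearing@(0, -1, -1) ⇒ blocked

+x: clear; +z: blocked by bearing; -y: clear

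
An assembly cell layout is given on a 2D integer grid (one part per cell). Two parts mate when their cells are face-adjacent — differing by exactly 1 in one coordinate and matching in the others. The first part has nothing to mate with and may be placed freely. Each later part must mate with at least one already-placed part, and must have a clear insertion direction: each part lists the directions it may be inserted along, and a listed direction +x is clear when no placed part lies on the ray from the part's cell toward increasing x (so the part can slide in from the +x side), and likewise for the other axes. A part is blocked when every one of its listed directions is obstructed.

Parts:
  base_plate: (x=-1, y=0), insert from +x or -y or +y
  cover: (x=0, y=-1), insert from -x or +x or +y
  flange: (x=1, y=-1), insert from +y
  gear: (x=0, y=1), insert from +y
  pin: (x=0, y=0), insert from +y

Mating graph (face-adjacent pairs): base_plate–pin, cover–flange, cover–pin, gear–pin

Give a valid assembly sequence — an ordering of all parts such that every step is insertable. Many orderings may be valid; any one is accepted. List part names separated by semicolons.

flange; cover; pin; gear; base_plate

1. flange@(1, -1) [+y clear] — {flange}
2. cover@(0, -1) [-x clear] — {cover, flange}
3. pin@(0, 0) [+y clear] — {cover, flange, pin}
4. gear@(0, 1) [+y clear] — {cover, flange, gear, pin}
5. base_plate@(-1, 0) [-y clear] — {base_plate, cover, flange, gear, pin}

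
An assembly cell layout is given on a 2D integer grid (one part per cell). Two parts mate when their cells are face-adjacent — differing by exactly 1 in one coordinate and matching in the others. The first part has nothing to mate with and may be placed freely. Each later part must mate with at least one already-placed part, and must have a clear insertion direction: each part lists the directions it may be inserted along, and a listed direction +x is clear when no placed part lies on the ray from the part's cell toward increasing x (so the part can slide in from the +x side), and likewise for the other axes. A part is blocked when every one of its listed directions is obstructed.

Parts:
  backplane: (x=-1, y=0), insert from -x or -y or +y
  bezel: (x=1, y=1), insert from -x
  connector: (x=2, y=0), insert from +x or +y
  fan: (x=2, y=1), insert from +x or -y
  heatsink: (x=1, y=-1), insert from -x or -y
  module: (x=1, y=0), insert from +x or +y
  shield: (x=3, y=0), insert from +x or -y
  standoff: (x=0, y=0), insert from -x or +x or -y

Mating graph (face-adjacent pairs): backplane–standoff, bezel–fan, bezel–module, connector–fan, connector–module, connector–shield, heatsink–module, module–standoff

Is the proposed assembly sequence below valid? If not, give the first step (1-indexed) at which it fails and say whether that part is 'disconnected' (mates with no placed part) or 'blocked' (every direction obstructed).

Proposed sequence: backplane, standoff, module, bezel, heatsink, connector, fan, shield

Valid

1. backplane@(-1, 0) [-x clear] — {backplane}
2. standoff@(0, 0) [+x clear] — {backplane, standoff}
3. module@(1, 0) [+x clear] — {backplane, module, standoff}
4. bezel@(1, 1) [-x clear] — {backplane, bezel, module, standoff}
5. heatsink@(1, -1) [-x clear] — {backplane, bezel, heatsink, module, standoff}
6. connector@(2, 0) [+x clear] — {backplane, bezel, connector, heatsink, module, standoff}
7. fan@(2, 1) [+x clear] — {backplane, bezel, connector, fan, heatsink, module, standoff}
8. shield@(3, 0) [+x clear] — {backplane, bezel, connector, fan, heatsink, module, shield, standoff}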